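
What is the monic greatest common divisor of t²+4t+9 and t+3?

Apply the Euclidean algorithm:
  t²+4t+9 = (t+1)(t+3) + (6)
  t+3 = ((1/6)t+1/2)(6) + (0)
The last nonzero remainder is the constant 6, so the polynomials are coprime and gcd = 1.

1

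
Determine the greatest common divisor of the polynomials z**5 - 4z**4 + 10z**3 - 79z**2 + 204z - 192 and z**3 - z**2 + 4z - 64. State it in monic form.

Apply the Euclidean algorithm:
  z**5 - 4z**4 + 10z**3 - 79z**2 + 204z - 192 = (z**2 - 3z + 3)(z**3 - z**2 + 4z - 64) + (0)
The last nonzero remainder z**3 - z**2 + 4z - 64 is already monic.

z**3 - z**2 + 4z - 64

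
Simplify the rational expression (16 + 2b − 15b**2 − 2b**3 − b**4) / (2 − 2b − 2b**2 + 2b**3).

Repeated division with remainder:
  −b**4 − 2b**3 − 15b**2 + 2b + 16 = (−(1/2)b − 3/2)(2b**3 − 2b**2 − 2b + 2) + (−19b**2 + 19)
  2b**3 − 2b**2 − 2b + 2 = (−(2/19)b + 2/19)(−19b**2 + 19) + (0)
Last nonzero remainder: −19b**2 + 19. Dividing through by −19 gives the monic gcd b**2 − 1.
Cancel b**2 − 1 from numerator and denominator to get the reduced form.

(−16 − 2b − b**2)/(−2 + 2b)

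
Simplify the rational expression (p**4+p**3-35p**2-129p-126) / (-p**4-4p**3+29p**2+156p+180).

(-p**2+4p+21)/(p**2-p-30)

Euclidean algorithm in ℚ[p]:
  p**4+p**3-35p**2-129p-126 = (-1)(-p**4-4p**3+29p**2+156p+180) + (-3p**3-6p**2+27p+54)
  -p**4-4p**3+29p**2+156p+180 = ((1/3)p+2/3)(-3p**3-6p**2+27p+54) + (24p**2+120p+144)
  -3p**3-6p**2+27p+54 = (-(1/8)p+3/8)(24p**2+120p+144) + (0)
Last nonzero remainder: 24p**2+120p+144. Dividing through by 24 gives the monic gcd p**2+5p+6.
Cancel p**2+5p+6 from numerator and denominator to get the reduced form.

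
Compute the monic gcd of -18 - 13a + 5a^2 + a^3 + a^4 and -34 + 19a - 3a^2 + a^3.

Euclidean algorithm in ℚ[a]:
  a^4 + a^3 + 5a^2 - 13a - 18 = (a + 4)(a^3 - 3a^2 + 19a - 34) + (-2a^2 - 55a + 118)
  a^3 - 3a^2 + 19a - 34 = (-(1/2)a + 61/4)(-2a^2 - 55a + 118) + ((3667/4)a - 3667/2)
  -2a^2 - 55a + 118 = (-(8/3667)a - 236/3667)((3667/4)a - 3667/2) + (0)
Last nonzero remainder: (3667/4)a - 3667/2. Dividing through by 3667/4 gives the monic gcd a - 2.

-2 + a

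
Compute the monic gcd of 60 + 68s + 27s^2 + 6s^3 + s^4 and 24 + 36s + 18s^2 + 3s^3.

Repeated division with remainder:
  s^4 + 6s^3 + 27s^2 + 68s + 60 = ((1/3)s)(3s^3 + 18s^2 + 36s + 24) + (15s^2 + 60s + 60)
  3s^3 + 18s^2 + 36s + 24 = ((1/5)s + 2/5)(15s^2 + 60s + 60) + (0)
Last nonzero remainder: 15s^2 + 60s + 60. Dividing through by 15 gives the monic gcd s^2 + 4s + 4.

4 + 4s + s^2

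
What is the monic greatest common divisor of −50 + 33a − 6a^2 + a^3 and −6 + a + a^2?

Euclidean algorithm in ℚ[a]:
  a^3 − 6a^2 + 33a − 50 = (a − 7)(a^2 + a − 6) + (46a − 92)
  a^2 + a − 6 = ((1/46)a + 3/46)(46a − 92) + (0)
Last nonzero remainder: 46a − 92. Dividing through by 46 gives the monic gcd a − 2.

−2 + a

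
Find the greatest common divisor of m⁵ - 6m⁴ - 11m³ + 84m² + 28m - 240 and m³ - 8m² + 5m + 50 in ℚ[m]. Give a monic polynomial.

m² - 3m - 10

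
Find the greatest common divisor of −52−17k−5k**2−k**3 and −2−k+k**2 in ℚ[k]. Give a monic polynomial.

1

Euclidean algorithm in ℚ[k]:
  −k**3−5k**2−17k−52 = (−k−6)(k**2−k−2) + (−25k−64)
  k**2−k−2 = (−(1/25)k+89/625)(−25k−64) + (4446/625)
  −25k−64 = (−(15625/4446)k−20000/2223)(4446/625) + (0)
The last nonzero remainder is the constant 4446/625, so the polynomials are coprime and gcd = 1.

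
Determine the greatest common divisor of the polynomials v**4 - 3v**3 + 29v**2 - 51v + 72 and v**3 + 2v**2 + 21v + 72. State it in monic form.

v**2 - v + 24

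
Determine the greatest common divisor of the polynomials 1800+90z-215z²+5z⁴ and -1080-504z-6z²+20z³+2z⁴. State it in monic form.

-90-27z+4z²+z³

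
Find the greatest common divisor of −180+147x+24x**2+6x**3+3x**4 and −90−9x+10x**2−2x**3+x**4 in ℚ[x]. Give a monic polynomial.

15−x+x**2

Euclidean algorithm in ℚ[x]:
  3x**4+6x**3+24x**2+147x−180 = (3)(x**4−2x**3+10x**2−9x−90) + (12x**3−6x**2+174x+90)
  x**4−2x**3+10x**2−9x−90 = ((1/12)x−1/8)(12x**3−6x**2+174x+90) + (−(21/4)x**2+(21/4)x−315/4)
  12x**3−6x**2+174x+90 = (−(16/7)x−8/7)(−(21/4)x**2+(21/4)x−315/4) + (0)
Last nonzero remainder: −(21/4)x**2+(21/4)x−315/4. Dividing through by −21/4 gives the monic gcd x**2−x+15.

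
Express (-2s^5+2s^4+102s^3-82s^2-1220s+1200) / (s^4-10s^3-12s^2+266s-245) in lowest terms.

By polynomial division,
  -2s^5+2s^4+102s^3-82s^2-1220s+1200 = (-2s-18)(s^4-10s^3-12s^2+266s-245) + (-102s^3+234s^2+3078s-3210)
  s^4-10s^3-12s^2+266s-245 = (-(1/102)s+131/1734)(-102s^3+234s^2+3078s-3210) + ((144/289)s^2+(576/289)s-720/289)
  -102s^3+234s^2+3078s-3210 = (-(4913/24)s+30923/24)((144/289)s^2+(576/289)s-720/289) + (0)
Last nonzero remainder: (144/289)s^2+(576/289)s-720/289. Dividing through by 144/289 gives the monic gcd s^2+4s-5.
Cancel s^2+4s-5 from numerator and denominator to get the reduced form.

(-2s^3+10s^2+52s-240)/(s^2-14s+49)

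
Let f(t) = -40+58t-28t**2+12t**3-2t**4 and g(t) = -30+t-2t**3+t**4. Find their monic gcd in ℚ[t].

Apply the Euclidean algorithm:
  -2t**4+12t**3-28t**2+58t-40 = (-2)(t**4-2t**3+t-30) + (8t**3-28t**2+60t-100)
  t**4-2t**3+t-30 = ((1/8)t+3/16)(8t**3-28t**2+60t-100) + (-(9/4)t**2+(9/4)t-45/4)
  8t**3-28t**2+60t-100 = (-(32/9)t+80/9)(-(9/4)t**2+(9/4)t-45/4) + (0)
Last nonzero remainder: -(9/4)t**2+(9/4)t-45/4. Dividing through by -9/4 gives the monic gcd t**2-t+5.

5-t+t**2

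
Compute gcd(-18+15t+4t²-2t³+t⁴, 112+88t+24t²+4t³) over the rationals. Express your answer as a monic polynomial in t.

2+t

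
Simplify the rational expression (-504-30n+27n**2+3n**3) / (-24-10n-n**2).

Apply the Euclidean algorithm:
  3n**3+27n**2-30n-504 = (-3n+3)(-n**2-10n-24) + (-72n-432)
  -n**2-10n-24 = ((1/72)n+1/18)(-72n-432) + (0)
Last nonzero remainder: -72n-432. Dividing through by -72 gives the monic gcd n+6.
Cancel n+6 from numerator and denominator to get the reduced form.

(84-9n-3n**2)/(4+n)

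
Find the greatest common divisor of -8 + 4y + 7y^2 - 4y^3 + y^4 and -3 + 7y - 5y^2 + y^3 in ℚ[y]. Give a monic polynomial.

By polynomial division,
  y^4 - 4y^3 + 7y^2 + 4y - 8 = (y + 1)(y^3 - 5y^2 + 7y - 3) + (5y^2 - 5)
  y^3 - 5y^2 + 7y - 3 = ((1/5)y - 1)(5y^2 - 5) + (8y - 8)
  5y^2 - 5 = ((5/8)y + 5/8)(8y - 8) + (0)
Last nonzero remainder: 8y - 8. Dividing through by 8 gives the monic gcd y - 1.

-1 + y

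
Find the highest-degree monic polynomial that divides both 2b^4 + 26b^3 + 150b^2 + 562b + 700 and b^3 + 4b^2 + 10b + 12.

b + 2

Repeated division with remainder:
  2b^4 + 26b^3 + 150b^2 + 562b + 700 = (2b + 18)(b^3 + 4b^2 + 10b + 12) + (58b^2 + 358b + 484)
  b^3 + 4b^2 + 10b + 12 = ((1/58)b - 63/1682)(58b^2 + 358b + 484) + ((12669/841)b + 25338/841)
  58b^2 + 358b + 484 = ((48778/12669)b + 203522/12669)((12669/841)b + 25338/841) + (0)
Last nonzero remainder: (12669/841)b + 25338/841. Dividing through by 12669/841 gives the monic gcd b + 2.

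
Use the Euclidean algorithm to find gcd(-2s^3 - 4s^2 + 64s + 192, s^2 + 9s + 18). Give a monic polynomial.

By polynomial division,
  -2s^3 - 4s^2 + 64s + 192 = (-2s + 14)(s^2 + 9s + 18) + (-26s - 60)
  s^2 + 9s + 18 = (-(1/26)s - 87/338)(-26s - 60) + (432/169)
  -26s - 60 = (-(2197/216)s - 845/36)(432/169) + (0)
The last nonzero remainder is the constant 432/169, so the polynomials are coprime and gcd = 1.

1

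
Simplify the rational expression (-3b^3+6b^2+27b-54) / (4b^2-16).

Apply the Euclidean algorithm:
  -3b^3+6b^2+27b-54 = (-(3/4)b+3/2)(4b^2-16) + (15b-30)
  4b^2-16 = ((4/15)b+8/15)(15b-30) + (0)
Last nonzero remainder: 15b-30. Dividing through by 15 gives the monic gcd b-2.
Cancel b-2 from numerator and denominator to get the reduced form.

(-3b^2+27)/(4b+8)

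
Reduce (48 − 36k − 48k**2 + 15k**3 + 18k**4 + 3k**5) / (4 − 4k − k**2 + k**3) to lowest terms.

Euclidean algorithm in ℚ[k]:
  3k**5 + 18k**4 + 15k**3 − 48k**2 − 36k + 48 = (3k**2 + 21k + 48)(k**3 − k**2 − 4k + 4) + (72k**2 + 72k − 144)
  k**3 − k**2 − 4k + 4 = ((1/72)k − 1/36)(72k**2 + 72k − 144) + (0)
Last nonzero remainder: 72k**2 + 72k − 144. Dividing through by 72 gives the monic gcd k**2 + k − 2.
Cancel k**2 + k − 2 from numerator and denominator to get the reduced form.

(−24 + 6k + 15k**2 + 3k**3)/(−2 + k)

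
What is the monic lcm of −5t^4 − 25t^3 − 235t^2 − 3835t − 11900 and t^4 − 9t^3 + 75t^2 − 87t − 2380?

t^5 − 2t^4 + 12t^3 + 438t^2 − 2989t − 16660

By polynomial division,
  −5t^4 − 25t^3 − 235t^2 − 3835t − 11900 = (−5)(t^4 − 9t^3 + 75t^2 − 87t − 2380) + (−70t^3 + 140t^2 − 4270t − 23800)
  t^4 − 9t^3 + 75t^2 − 87t − 2380 = (−(1/70)t + 1/10)(−70t^3 + 140t^2 − 4270t − 23800) + (0)
Last nonzero remainder: −70t^3 + 140t^2 − 4270t − 23800. Dividing through by −70 gives the monic gcd t^3 − 2t^2 + 61t + 340.
Then lcm(f, g) = f·g / gcd(f, g); expanding and making the result monic gives the answer.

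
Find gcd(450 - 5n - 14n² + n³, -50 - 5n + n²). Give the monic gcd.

-50 - 5n + n²

By polynomial division,
  n³ - 14n² - 5n + 450 = (n - 9)(n² - 5n - 50) + (0)
The last nonzero remainder n² - 5n - 50 is already monic.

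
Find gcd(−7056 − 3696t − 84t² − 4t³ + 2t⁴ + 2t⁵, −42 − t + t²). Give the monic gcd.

−42 − t + t²

Repeated division with remainder:
  2t⁵ + 2t⁴ − 4t³ − 84t² − 3696t − 7056 = (2t³ + 4t² + 84t + 168)(t² − t − 42) + (0)
The last nonzero remainder t² − t − 42 is already monic.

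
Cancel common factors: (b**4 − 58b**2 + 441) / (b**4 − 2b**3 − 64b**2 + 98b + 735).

Repeated division with remainder:
  b**4 − 58b**2 + 441 = (b**4 − 2b**3 − 64b**2 + 98b + 735) + (2b**3 + 6b**2 − 98b − 294)
  b**4 − 2b**3 − 64b**2 + 98b + 735 = ((1/2)b − 5/2)(2b**3 + 6b**2 − 98b − 294) + (0)
Last nonzero remainder: 2b**3 + 6b**2 − 98b − 294. Dividing through by 2 gives the monic gcd b**3 + 3b**2 − 49b − 147.
Cancel b**3 + 3b**2 − 49b − 147 from numerator and denominator to get the reduced form.

(b − 3)/(b − 5)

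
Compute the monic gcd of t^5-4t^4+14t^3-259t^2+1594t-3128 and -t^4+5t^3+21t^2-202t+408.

By polynomial division,
  t^5-4t^4+14t^3-259t^2+1594t-3128 = (-t-1)(-t^4+5t^3+21t^2-202t+408) + (40t^3-440t^2+1800t-2720)
  -t^4+5t^3+21t^2-202t+408 = (-(1/40)t-3/20)(40t^3-440t^2+1800t-2720) + (0)
Last nonzero remainder: 40t^3-440t^2+1800t-2720. Dividing through by 40 gives the monic gcd t^3-11t^2+45t-68.

t^3-11t^2+45t-68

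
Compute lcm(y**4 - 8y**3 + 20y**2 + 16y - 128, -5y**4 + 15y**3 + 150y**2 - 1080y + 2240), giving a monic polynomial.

y**5 - y**4 - 36y**3 + 156y**2 - 16y - 896

Repeated division with remainder:
  y**4 - 8y**3 + 20y**2 + 16y - 128 = (-1/5)(-5y**4 + 15y**3 + 150y**2 - 1080y + 2240) + (-5y**3 + 50y**2 - 200y + 320)
  -5y**4 + 15y**3 + 150y**2 - 1080y + 2240 = (y + 7)(-5y**3 + 50y**2 - 200y + 320) + (0)
Last nonzero remainder: -5y**3 + 50y**2 - 200y + 320. Dividing through by -5 gives the monic gcd y**3 - 10y**2 + 40y - 64.
Then lcm(f, g) = f·g / gcd(f, g); expanding and making the result monic gives the answer.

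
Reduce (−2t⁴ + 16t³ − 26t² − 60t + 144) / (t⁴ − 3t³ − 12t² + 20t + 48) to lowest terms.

(−2t + 6)/(t + 2)

Euclidean algorithm in ℚ[t]:
  −2t⁴ + 16t³ − 26t² − 60t + 144 = (−2)(t⁴ − 3t³ − 12t² + 20t + 48) + (10t³ − 50t² − 20t + 240)
  t⁴ − 3t³ − 12t² + 20t + 48 = ((1/10)t + 1/5)(10t³ − 50t² − 20t + 240) + (0)
Last nonzero remainder: 10t³ − 50t² − 20t + 240. Dividing through by 10 gives the monic gcd t³ − 5t² − 2t + 24.
Cancel t³ − 5t² − 2t + 24 from numerator and denominator to get the reduced form.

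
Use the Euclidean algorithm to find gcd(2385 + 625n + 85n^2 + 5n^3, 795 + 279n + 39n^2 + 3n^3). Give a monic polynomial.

53 + 8n + n^2

Euclidean algorithm in ℚ[n]:
  5n^3 + 85n^2 + 625n + 2385 = (5/3)(3n^3 + 39n^2 + 279n + 795) + (20n^2 + 160n + 1060)
  3n^3 + 39n^2 + 279n + 795 = ((3/20)n + 3/4)(20n^2 + 160n + 1060) + (0)
Last nonzero remainder: 20n^2 + 160n + 1060. Dividing through by 20 gives the monic gcd n^2 + 8n + 53.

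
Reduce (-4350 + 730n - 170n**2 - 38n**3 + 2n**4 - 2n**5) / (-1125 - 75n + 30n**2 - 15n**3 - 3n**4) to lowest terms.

(58 - 2n + 2n**2)/(15 + 3n)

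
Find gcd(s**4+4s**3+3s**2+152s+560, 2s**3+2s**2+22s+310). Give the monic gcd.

s+5

Euclidean algorithm in ℚ[s]:
  s**4+4s**3+3s**2+152s+560 = ((1/2)s+3/2)(2s**3+2s**2+22s+310) + (-11s**2-36s+95)
  2s**3+2s**2+22s+310 = (-(2/11)s+50/121)(-11s**2-36s+95) + ((6552/121)s+32760/121)
  -11s**2-36s+95 = (-(1331/6552)s+2299/6552)((6552/121)s+32760/121) + (0)
Last nonzero remainder: (6552/121)s+32760/121. Dividing through by 6552/121 gives the monic gcd s+5.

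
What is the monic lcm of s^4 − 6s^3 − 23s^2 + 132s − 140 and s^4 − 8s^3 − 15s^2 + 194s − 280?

Repeated division with remainder:
  s^4 − 6s^3 − 23s^2 + 132s − 140 = (s^4 − 8s^3 − 15s^2 + 194s − 280) + (2s^3 − 8s^2 − 62s + 140)
  s^4 − 8s^3 − 15s^2 + 194s − 280 = ((1/2)s − 2)(2s^3 − 8s^2 − 62s + 140) + (0)
Last nonzero remainder: 2s^3 − 8s^2 − 62s + 140. Dividing through by 2 gives the monic gcd s^3 − 4s^2 − 31s + 70.
Then lcm(f, g) = f·g / gcd(f, g); expanding and making the result monic gives the answer.

s^5 − 10s^4 + s^3 + 224s^2 − 668s + 560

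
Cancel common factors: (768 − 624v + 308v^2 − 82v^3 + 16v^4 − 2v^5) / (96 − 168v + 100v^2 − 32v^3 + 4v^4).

(−16 + v − v^2)/(−2 + 2v)

Euclidean algorithm in ℚ[v]:
  −2v^5 + 16v^4 − 82v^3 + 308v^2 − 624v + 768 = (−(1/2)v)(4v^4 − 32v^3 + 100v^2 − 168v + 96) + (−32v^3 + 224v^2 − 576v + 768)
  4v^4 − 32v^3 + 100v^2 − 168v + 96 = (−(1/8)v + 1/8)(−32v^3 + 224v^2 − 576v + 768) + (0)
Last nonzero remainder: −32v^3 + 224v^2 − 576v + 768. Dividing through by −32 gives the monic gcd v^3 − 7v^2 + 18v − 24.
Cancel v^3 − 7v^2 + 18v − 24 from numerator and denominator to get the reduced form.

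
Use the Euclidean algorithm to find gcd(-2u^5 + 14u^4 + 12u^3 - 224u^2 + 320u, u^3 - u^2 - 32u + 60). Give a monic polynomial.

u^2 - 7u + 10

Euclidean algorithm in ℚ[u]:
  -2u^5 + 14u^4 + 12u^3 - 224u^2 + 320u = (-2u^2 + 12u - 40)(u^3 - u^2 - 32u + 60) + (240u^2 - 1680u + 2400)
  u^3 - u^2 - 32u + 60 = ((1/240)u + 1/40)(240u^2 - 1680u + 2400) + (0)
Last nonzero remainder: 240u^2 - 1680u + 2400. Dividing through by 240 gives the monic gcd u^2 - 7u + 10.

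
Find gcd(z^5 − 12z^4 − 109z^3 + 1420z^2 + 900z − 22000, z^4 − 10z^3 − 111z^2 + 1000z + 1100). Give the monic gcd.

z^3 − 11z^2 − 100z + 1100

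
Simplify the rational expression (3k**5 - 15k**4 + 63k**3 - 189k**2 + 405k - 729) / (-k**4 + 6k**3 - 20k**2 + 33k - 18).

(-3k**3 + 6k**2 - 18k + 81)/(k**2 - 3k + 2)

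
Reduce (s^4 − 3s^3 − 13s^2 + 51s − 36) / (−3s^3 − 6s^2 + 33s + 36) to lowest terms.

(−s^2 + 4s − 3)/(3s + 3)

Repeated division with remainder:
  s^4 − 3s^3 − 13s^2 + 51s − 36 = (−(1/3)s + 5/3)(−3s^3 − 6s^2 + 33s + 36) + (8s^2 + 8s − 96)
  −3s^3 − 6s^2 + 33s + 36 = (−(3/8)s − 3/8)(8s^2 + 8s − 96) + (0)
Last nonzero remainder: 8s^2 + 8s − 96. Dividing through by 8 gives the monic gcd s^2 + s − 12.
Cancel s^2 + s − 12 from numerator and denominator to get the reduced form.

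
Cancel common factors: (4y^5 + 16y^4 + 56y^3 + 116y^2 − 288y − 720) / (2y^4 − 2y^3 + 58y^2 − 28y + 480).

(2y^3 + 6y^2 − 8y − 24)/(y^2 − 2y + 16)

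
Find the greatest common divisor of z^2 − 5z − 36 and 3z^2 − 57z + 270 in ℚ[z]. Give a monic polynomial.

Repeated division with remainder:
  z^2 − 5z − 36 = (1/3)(3z^2 − 57z + 270) + (14z − 126)
  3z^2 − 57z + 270 = ((3/14)z − 15/7)(14z − 126) + (0)
Last nonzero remainder: 14z − 126. Dividing through by 14 gives the monic gcd z − 9.

z − 9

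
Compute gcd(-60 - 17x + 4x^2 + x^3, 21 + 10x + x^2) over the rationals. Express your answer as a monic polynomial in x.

3 + x

By polynomial division,
  x^3 + 4x^2 - 17x - 60 = (x - 6)(x^2 + 10x + 21) + (22x + 66)
  x^2 + 10x + 21 = ((1/22)x + 7/22)(22x + 66) + (0)
Last nonzero remainder: 22x + 66. Dividing through by 22 gives the monic gcd x + 3.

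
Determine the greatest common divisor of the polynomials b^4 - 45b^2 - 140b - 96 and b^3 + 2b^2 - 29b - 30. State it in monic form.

b + 1

By polynomial division,
  b^4 - 45b^2 - 140b - 96 = (b - 2)(b^3 + 2b^2 - 29b - 30) + (-12b^2 - 168b - 156)
  b^3 + 2b^2 - 29b - 30 = (-(1/12)b + 1)(-12b^2 - 168b - 156) + (126b + 126)
  -12b^2 - 168b - 156 = (-(2/21)b - 26/21)(126b + 126) + (0)
Last nonzero remainder: 126b + 126. Dividing through by 126 gives the monic gcd b + 1.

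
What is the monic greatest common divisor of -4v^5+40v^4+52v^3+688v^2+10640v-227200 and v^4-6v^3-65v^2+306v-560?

v^2-2v-80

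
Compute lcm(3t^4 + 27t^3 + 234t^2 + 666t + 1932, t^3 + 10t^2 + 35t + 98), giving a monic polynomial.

Apply the Euclidean algorithm:
  3t^4 + 27t^3 + 234t^2 + 666t + 1932 = (3t − 3)(t^3 + 10t^2 + 35t + 98) + (159t^2 + 477t + 2226)
  t^3 + 10t^2 + 35t + 98 = ((1/159)t + 7/159)(159t^2 + 477t + 2226) + (0)
Last nonzero remainder: 159t^2 + 477t + 2226. Dividing through by 159 gives the monic gcd t^2 + 3t + 14.
Then lcm(f, g) = f·g / gcd(f, g); expanding and making the result monic gives the answer.

t^5 + 16t^4 + 141t^3 + 768t^2 + 2198t + 4508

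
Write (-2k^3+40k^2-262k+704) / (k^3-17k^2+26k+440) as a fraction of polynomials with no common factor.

By polynomial division,
  -2k^3+40k^2-262k+704 = (-2)(k^3-17k^2+26k+440) + (6k^2-210k+1584)
  k^3-17k^2+26k+440 = ((1/6)k+3)(6k^2-210k+1584) + (392k-4312)
  6k^2-210k+1584 = ((3/196)k-18/49)(392k-4312) + (0)
Last nonzero remainder: 392k-4312. Dividing through by 392 gives the monic gcd k-11.
Cancel k-11 from numerator and denominator to get the reduced form.

(-2k^2+18k-64)/(k^2-6k-40)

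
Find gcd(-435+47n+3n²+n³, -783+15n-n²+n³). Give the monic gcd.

87+8n+n²

Euclidean algorithm in ℚ[n]:
  n³+3n²+47n-435 = (n³-n²+15n-783) + (4n²+32n+348)
  n³-n²+15n-783 = ((1/4)n-9/4)(4n²+32n+348) + (0)
Last nonzero remainder: 4n²+32n+348. Dividing through by 4 gives the monic gcd n²+8n+87.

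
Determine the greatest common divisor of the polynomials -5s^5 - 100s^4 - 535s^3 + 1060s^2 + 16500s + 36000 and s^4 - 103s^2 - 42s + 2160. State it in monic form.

Euclidean algorithm in ℚ[s]:
  -5s^5 - 100s^4 - 535s^3 + 1060s^2 + 16500s + 36000 = (-5s - 100)(s^4 - 103s^2 - 42s + 2160) + (-1050s^3 - 9450s^2 + 23100s + 252000)
  s^4 - 103s^2 - 42s + 2160 = (-(1/1050)s + 3/350)(-1050s^3 - 9450s^2 + 23100s + 252000) + (0)
Last nonzero remainder: -1050s^3 - 9450s^2 + 23100s + 252000. Dividing through by -1050 gives the monic gcd s^3 + 9s^2 - 22s - 240.

s^3 + 9s^2 - 22s - 240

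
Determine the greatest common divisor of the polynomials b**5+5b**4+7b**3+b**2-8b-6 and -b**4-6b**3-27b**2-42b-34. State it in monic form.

Apply the Euclidean algorithm:
  b**5+5b**4+7b**3+b**2-8b-6 = (-b+1)(-b**4-6b**3-27b**2-42b-34) + (-14b**3-14b**2+28)
  -b**4-6b**3-27b**2-42b-34 = ((1/14)b+5/14)(-14b**3-14b**2+28) + (-22b**2-44b-44)
  -14b**3-14b**2+28 = ((7/11)b-7/11)(-22b**2-44b-44) + (0)
Last nonzero remainder: -22b**2-44b-44. Dividing through by -22 gives the monic gcd b**2+2b+2.

b**2+2b+2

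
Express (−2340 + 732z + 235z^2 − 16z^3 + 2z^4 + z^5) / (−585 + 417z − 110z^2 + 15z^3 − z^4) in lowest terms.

By polynomial division,
  z^5 + 2z^4 − 16z^3 + 235z^2 + 732z − 2340 = (−z − 17)(−z^4 + 15z^3 − 110z^2 + 417z − 585) + (129z^3 − 1218z^2 + 7236z − 12285)
  −z^4 + 15z^3 − 110z^2 + 417z − 585 = (−(1/129)z + 239/5547)(129z^3 − 1218z^2 + 7236z − 12285) + (−(2640/1849)z^2 + (18480/1849)z − 102960/1849)
  129z^3 − 1218z^2 + 7236z − 12285 = (−(79507/880)z + 38829/176)(−(2640/1849)z^2 + (18480/1849)z − 102960/1849) + (0)
Last nonzero remainder: −(2640/1849)z^2 + (18480/1849)z − 102960/1849. Dividing through by −2640/1849 gives the monic gcd z^2 − 7z + 39.
Cancel z^2 − 7z + 39 from numerator and denominator to get the reduced form.

(60 − 8z − 9z^2 − z^3)/(15 − 8z + z^2)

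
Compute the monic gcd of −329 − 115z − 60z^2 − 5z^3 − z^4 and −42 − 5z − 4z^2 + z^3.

7 + 2z + z^2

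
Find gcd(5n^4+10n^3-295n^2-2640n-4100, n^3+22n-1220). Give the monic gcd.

Euclidean algorithm in ℚ[n]:
  5n^4+10n^3-295n^2-2640n-4100 = (5n+10)(n^3+22n-1220) + (-405n^2+3240n+8100)
  n^3+22n-1220 = (-(1/405)n-8/405)(-405n^2+3240n+8100) + (106n-1060)
  -405n^2+3240n+8100 = (-(405/106)n-405/53)(106n-1060) + (0)
Last nonzero remainder: 106n-1060. Dividing through by 106 gives the monic gcd n-10.

n-10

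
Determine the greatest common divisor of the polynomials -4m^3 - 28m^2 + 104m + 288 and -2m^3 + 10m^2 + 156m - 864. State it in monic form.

By polynomial division,
  -4m^3 - 28m^2 + 104m + 288 = (2)(-2m^3 + 10m^2 + 156m - 864) + (-48m^2 - 208m + 2016)
  -2m^3 + 10m^2 + 156m - 864 = ((1/24)m - 7/18)(-48m^2 - 208m + 2016) + (-(80/9)m - 80)
  -48m^2 - 208m + 2016 = ((27/5)m - 126/5)(-(80/9)m - 80) + (0)
Last nonzero remainder: -(80/9)m - 80. Dividing through by -80/9 gives the monic gcd m + 9.

m + 9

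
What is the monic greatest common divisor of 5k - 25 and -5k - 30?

1

By polynomial division,
  5k - 25 = (-1)(-5k - 30) + (-55)
  -5k - 30 = ((1/11)k + 6/11)(-55) + (0)
The last nonzero remainder is the constant -55, so the polynomials are coprime and gcd = 1.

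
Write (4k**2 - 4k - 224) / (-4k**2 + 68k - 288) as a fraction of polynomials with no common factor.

(-k - 7)/(k - 9)

Euclidean algorithm in ℚ[k]:
  4k**2 - 4k - 224 = (-1)(-4k**2 + 68k - 288) + (64k - 512)
  -4k**2 + 68k - 288 = (-(1/16)k + 9/16)(64k - 512) + (0)
Last nonzero remainder: 64k - 512. Dividing through by 64 gives the monic gcd k - 8.
Cancel k - 8 from numerator and denominator to get the reduced form.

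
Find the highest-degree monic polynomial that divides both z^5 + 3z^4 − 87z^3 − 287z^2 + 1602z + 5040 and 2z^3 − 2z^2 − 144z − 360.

Apply the Euclidean algorithm:
  z^5 + 3z^4 − 87z^3 − 287z^2 + 1602z + 5040 = ((1/2)z^2 + 2z − 11/2)(2z^3 − 2z^2 − 144z − 360) + (170z^2 + 1530z + 3060)
  2z^3 − 2z^2 − 144z − 360 = ((1/85)z − 2/17)(170z^2 + 1530z + 3060) + (0)
Last nonzero remainder: 170z^2 + 1530z + 3060. Dividing through by 170 gives the monic gcd z^2 + 9z + 18.

z^2 + 9z + 18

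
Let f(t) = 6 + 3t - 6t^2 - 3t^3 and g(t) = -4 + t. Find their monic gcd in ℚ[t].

1

By polynomial division,
  -3t^3 - 6t^2 + 3t + 6 = (-3t^2 - 18t - 69)(t - 4) + (-270)
  t - 4 = (-(1/270)t + 2/135)(-270) + (0)
The last nonzero remainder is the constant -270, so the polynomials are coprime and gcd = 1.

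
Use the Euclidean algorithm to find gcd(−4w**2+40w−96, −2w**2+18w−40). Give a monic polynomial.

w−4

Repeated division with remainder:
  −4w**2+40w−96 = (2)(−2w**2+18w−40) + (4w−16)
  −2w**2+18w−40 = (−(1/2)w+5/2)(4w−16) + (0)
Last nonzero remainder: 4w−16. Dividing through by 4 gives the monic gcd w−4.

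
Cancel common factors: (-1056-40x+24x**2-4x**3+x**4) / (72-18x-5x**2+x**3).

Repeated division with remainder:
  x**4-4x**3+24x**2-40x-1056 = (x+1)(x**3-5x**2-18x+72) + (47x**2-94x-1128)
  x**3-5x**2-18x+72 = ((1/47)x-3/47)(47x**2-94x-1128) + (0)
Last nonzero remainder: 47x**2-94x-1128. Dividing through by 47 gives the monic gcd x**2-2x-24.
Cancel x**2-2x-24 from numerator and denominator to get the reduced form.

(44-2x+x**2)/(-3+x)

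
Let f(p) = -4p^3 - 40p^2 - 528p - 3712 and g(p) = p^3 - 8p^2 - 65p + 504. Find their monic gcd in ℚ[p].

p + 8

Euclidean algorithm in ℚ[p]:
  -4p^3 - 40p^2 - 528p - 3712 = (-4)(p^3 - 8p^2 - 65p + 504) + (-72p^2 - 788p - 1696)
  p^3 - 8p^2 - 65p + 504 = (-(1/72)p + 341/1296)(-72p^2 - 788p - 1696) + ((38485/324)p + 76970/81)
  -72p^2 - 788p - 1696 = (-(23328/38485)p - 68688/38485)((38485/324)p + 76970/81) + (0)
Last nonzero remainder: (38485/324)p + 76970/81. Dividing through by 38485/324 gives the monic gcd p + 8.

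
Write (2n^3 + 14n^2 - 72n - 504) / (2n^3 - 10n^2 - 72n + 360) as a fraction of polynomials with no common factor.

Repeated division with remainder:
  2n^3 + 14n^2 - 72n - 504 = (2n^3 - 10n^2 - 72n + 360) + (24n^2 - 864)
  2n^3 - 10n^2 - 72n + 360 = ((1/12)n - 5/12)(24n^2 - 864) + (0)
Last nonzero remainder: 24n^2 - 864. Dividing through by 24 gives the monic gcd n^2 - 36.
Cancel n^2 - 36 from numerator and denominator to get the reduced form.

(n + 7)/(n - 5)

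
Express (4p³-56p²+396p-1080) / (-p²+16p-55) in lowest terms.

(-4p²+36p-216)/(p-11)

Apply the Euclidean algorithm:
  4p³-56p²+396p-1080 = (-4p-8)(-p²+16p-55) + (304p-1520)
  -p²+16p-55 = (-(1/304)p+11/304)(304p-1520) + (0)
Last nonzero remainder: 304p-1520. Dividing through by 304 gives the monic gcd p-5.
Cancel p-5 from numerator and denominator to get the reduced form.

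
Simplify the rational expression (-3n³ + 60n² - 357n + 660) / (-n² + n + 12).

(3n² - 48n + 165)/(n + 3)

By polynomial division,
  -3n³ + 60n² - 357n + 660 = (3n - 57)(-n² + n + 12) + (-336n + 1344)
  -n² + n + 12 = ((1/336)n + 1/112)(-336n + 1344) + (0)
Last nonzero remainder: -336n + 1344. Dividing through by -336 gives the monic gcd n - 4.
Cancel n - 4 from numerator and denominator to get the reduced form.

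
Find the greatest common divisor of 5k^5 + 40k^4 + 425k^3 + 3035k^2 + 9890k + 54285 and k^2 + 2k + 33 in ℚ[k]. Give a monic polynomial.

k^2 + 2k + 33

By polynomial division,
  5k^5 + 40k^4 + 425k^3 + 3035k^2 + 9890k + 54285 = (5k^3 + 30k^2 + 200k + 1645)(k^2 + 2k + 33) + (0)
The last nonzero remainder k^2 + 2k + 33 is already monic.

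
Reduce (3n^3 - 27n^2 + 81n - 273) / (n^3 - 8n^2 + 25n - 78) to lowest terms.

By polynomial division,
  3n^3 - 27n^2 + 81n - 273 = (3)(n^3 - 8n^2 + 25n - 78) + (-3n^2 + 6n - 39)
  n^3 - 8n^2 + 25n - 78 = (-(1/3)n + 2)(-3n^2 + 6n - 39) + (0)
Last nonzero remainder: -3n^2 + 6n - 39. Dividing through by -3 gives the monic gcd n^2 - 2n + 13.
Cancel n^2 - 2n + 13 from numerator and denominator to get the reduced form.

(3n - 21)/(n - 6)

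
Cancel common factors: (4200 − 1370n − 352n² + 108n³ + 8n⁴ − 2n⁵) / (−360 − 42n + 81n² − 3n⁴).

By polynomial division,
  −2n⁵ + 8n⁴ + 108n³ − 352n² − 1370n + 4200 = ((2/3)n − 8/3)(−3n⁴ + 81n² − 42n − 360) + (54n³ − 108n² − 1242n + 3240)
  −3n⁴ + 81n² − 42n − 360 = (−(1/18)n − 1/9)(54n³ − 108n² − 1242n + 3240) + (0)
Last nonzero remainder: 54n³ − 108n² − 1242n + 3240. Dividing through by 54 gives the monic gcd n³ − 2n² − 23n + 60.
Cancel n³ − 2n² − 23n + 60 from numerator and denominator to get the reduced form.

(−70 − 4n + 2n²)/(6 + 3n)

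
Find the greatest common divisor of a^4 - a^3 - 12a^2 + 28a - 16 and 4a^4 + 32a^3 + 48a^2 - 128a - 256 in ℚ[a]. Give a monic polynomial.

a^2 + 2a - 8

Apply the Euclidean algorithm:
  a^4 - a^3 - 12a^2 + 28a - 16 = (1/4)(4a^4 + 32a^3 + 48a^2 - 128a - 256) + (-9a^3 - 24a^2 + 60a + 48)
  4a^4 + 32a^3 + 48a^2 - 128a - 256 = (-(4/9)a - 64/27)(-9a^3 - 24a^2 + 60a + 48) + ((160/9)a^2 + (320/9)a - 1280/9)
  -9a^3 - 24a^2 + 60a + 48 = (-(81/160)a - 27/80)((160/9)a^2 + (320/9)a - 1280/9) + (0)
Last nonzero remainder: (160/9)a^2 + (320/9)a - 1280/9. Dividing through by 160/9 gives the monic gcd a^2 + 2a - 8.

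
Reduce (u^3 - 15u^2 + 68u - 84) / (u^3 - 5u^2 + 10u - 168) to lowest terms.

(u^2 - 8u + 12)/(u^2 + 2u + 24)

Apply the Euclidean algorithm:
  u^3 - 15u^2 + 68u - 84 = (u^3 - 5u^2 + 10u - 168) + (-10u^2 + 58u + 84)
  u^3 - 5u^2 + 10u - 168 = (-(1/10)u - 2/25)(-10u^2 + 58u + 84) + ((576/25)u - 4032/25)
  -10u^2 + 58u + 84 = (-(125/288)u - 25/48)((576/25)u - 4032/25) + (0)
Last nonzero remainder: (576/25)u - 4032/25. Dividing through by 576/25 gives the monic gcd u - 7.
Cancel u - 7 from numerator and denominator to get the reduced form.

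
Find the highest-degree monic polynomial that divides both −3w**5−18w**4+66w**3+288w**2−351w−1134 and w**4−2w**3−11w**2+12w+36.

w**3−4w**2−3w+18

Apply the Euclidean algorithm:
  −3w**5−18w**4+66w**3+288w**2−351w−1134 = (−3w−24)(w**4−2w**3−11w**2+12w+36) + (−15w**3+60w**2+45w−270)
  w**4−2w**3−11w**2+12w+36 = (−(1/15)w−2/15)(−15w**3+60w**2+45w−270) + (0)
Last nonzero remainder: −15w**3+60w**2+45w−270. Dividing through by −15 gives the monic gcd w**3−4w**2−3w+18.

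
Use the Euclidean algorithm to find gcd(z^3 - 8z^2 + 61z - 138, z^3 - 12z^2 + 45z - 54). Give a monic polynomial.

z - 3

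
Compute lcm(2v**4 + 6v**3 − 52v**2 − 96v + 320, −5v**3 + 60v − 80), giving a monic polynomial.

v**5 + v**4 − 32v**3 + 4v**2 + 256v − 320

Repeated division with remainder:
  2v**4 + 6v**3 − 52v**2 − 96v + 320 = (−(2/5)v − 6/5)(−5v**3 + 60v − 80) + (−28v**2 − 56v + 224)
  −5v**3 + 60v − 80 = ((5/28)v − 5/14)(−28v**2 − 56v + 224) + (0)
Last nonzero remainder: −28v**2 − 56v + 224. Dividing through by −28 gives the monic gcd v**2 + 2v − 8.
Then lcm(f, g) = f·g / gcd(f, g); expanding and making the result monic gives the answer.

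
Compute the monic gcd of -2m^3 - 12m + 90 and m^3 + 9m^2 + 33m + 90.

m^2 + 3m + 15

By polynomial division,
  -2m^3 - 12m + 90 = (-2)(m^3 + 9m^2 + 33m + 90) + (18m^2 + 54m + 270)
  m^3 + 9m^2 + 33m + 90 = ((1/18)m + 1/3)(18m^2 + 54m + 270) + (0)
Last nonzero remainder: 18m^2 + 54m + 270. Dividing through by 18 gives the monic gcd m^2 + 3m + 15.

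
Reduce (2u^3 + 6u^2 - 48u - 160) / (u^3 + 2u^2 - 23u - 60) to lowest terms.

By polynomial division,
  2u^3 + 6u^2 - 48u - 160 = (2)(u^3 + 2u^2 - 23u - 60) + (2u^2 - 2u - 40)
  u^3 + 2u^2 - 23u - 60 = ((1/2)u + 3/2)(2u^2 - 2u - 40) + (0)
Last nonzero remainder: 2u^2 - 2u - 40. Dividing through by 2 gives the monic gcd u^2 - u - 20.
Cancel u^2 - u - 20 from numerator and denominator to get the reduced form.

(2u + 8)/(u + 3)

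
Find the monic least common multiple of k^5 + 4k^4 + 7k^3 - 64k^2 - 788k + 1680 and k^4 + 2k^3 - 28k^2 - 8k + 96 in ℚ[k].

Repeated division with remainder:
  k^5 + 4k^4 + 7k^3 - 64k^2 - 788k + 1680 = (k + 2)(k^4 + 2k^3 - 28k^2 - 8k + 96) + (31k^3 - 868k + 1488)
  k^4 + 2k^3 - 28k^2 - 8k + 96 = ((1/31)k + 2/31)(31k^3 - 868k + 1488) + (0)
Last nonzero remainder: 31k^3 - 868k + 1488. Dividing through by 31 gives the monic gcd k^3 - 28k + 48.
Then lcm(f, g) = f·g / gcd(f, g); expanding and making the result monic gives the answer.

k^6 + 6k^5 + 15k^4 - 50k^3 - 916k^2 + 104k + 3360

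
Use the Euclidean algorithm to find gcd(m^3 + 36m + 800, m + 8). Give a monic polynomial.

m + 8

By polynomial division,
  m^3 + 36m + 800 = (m^2 − 8m + 100)(m + 8) + (0)
The last nonzero remainder m + 8 is already monic.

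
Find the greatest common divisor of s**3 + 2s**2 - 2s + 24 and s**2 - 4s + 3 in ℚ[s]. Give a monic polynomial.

Apply the Euclidean algorithm:
  s**3 + 2s**2 - 2s + 24 = (s + 6)(s**2 - 4s + 3) + (19s + 6)
  s**2 - 4s + 3 = ((1/19)s - 82/361)(19s + 6) + (1575/361)
  19s + 6 = ((6859/1575)s + 722/525)(1575/361) + (0)
The last nonzero remainder is the constant 1575/361, so the polynomials are coprime and gcd = 1.

1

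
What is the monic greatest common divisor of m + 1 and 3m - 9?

1

By polynomial division,
  m + 1 = (1/3)(3m - 9) + (4)
  3m - 9 = ((3/4)m - 9/4)(4) + (0)
The last nonzero remainder is the constant 4, so the polynomials are coprime and gcd = 1.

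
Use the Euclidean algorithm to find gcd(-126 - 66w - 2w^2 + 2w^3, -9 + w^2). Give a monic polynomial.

3 + w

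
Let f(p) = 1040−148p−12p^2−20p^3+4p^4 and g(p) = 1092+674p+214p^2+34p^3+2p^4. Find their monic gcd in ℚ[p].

13+4p+p^2

Euclidean algorithm in ℚ[p]:
  4p^4−20p^3−12p^2−148p+1040 = (2)(2p^4+34p^3+214p^2+674p+1092) + (−88p^3−440p^2−1496p−1144)
  2p^4+34p^3+214p^2+674p+1092 = (−(1/44)p−3/11)(−88p^3−440p^2−1496p−1144) + (60p^2+240p+780)
  −88p^3−440p^2−1496p−1144 = (−(22/15)p−22/15)(60p^2+240p+780) + (0)
Last nonzero remainder: 60p^2+240p+780. Dividing through by 60 gives the monic gcd p^2+4p+13.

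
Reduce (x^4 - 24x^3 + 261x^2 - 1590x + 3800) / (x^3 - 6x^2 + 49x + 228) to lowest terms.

Repeated division with remainder:
  x^4 - 24x^3 + 261x^2 - 1590x + 3800 = (x - 18)(x^3 - 6x^2 + 49x + 228) + (104x^2 - 936x + 7904)
  x^3 - 6x^2 + 49x + 228 = ((1/104)x + 3/104)(104x^2 - 936x + 7904) + (0)
Last nonzero remainder: 104x^2 - 936x + 7904. Dividing through by 104 gives the monic gcd x^2 - 9x + 76.
Cancel x^2 - 9x + 76 from numerator and denominator to get the reduced form.

(x^2 - 15x + 50)/(x + 3)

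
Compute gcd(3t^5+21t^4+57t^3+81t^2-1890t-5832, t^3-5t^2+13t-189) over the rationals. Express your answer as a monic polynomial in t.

t^2+2t+27

Apply the Euclidean algorithm:
  3t^5+21t^4+57t^3+81t^2-1890t-5832 = (3t^2+36t+198)(t^3-5t^2+13t-189) + (1170t^2+2340t+31590)
  t^3-5t^2+13t-189 = ((1/1170)t-7/1170)(1170t^2+2340t+31590) + (0)
Last nonzero remainder: 1170t^2+2340t+31590. Dividing through by 1170 gives the monic gcd t^2+2t+27.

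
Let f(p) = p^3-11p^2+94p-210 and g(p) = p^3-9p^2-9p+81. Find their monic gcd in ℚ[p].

p-3

Apply the Euclidean algorithm:
  p^3-11p^2+94p-210 = (p^3-9p^2-9p+81) + (-2p^2+103p-291)
  p^3-9p^2-9p+81 = (-(1/2)p-85/4)(-2p^2+103p-291) + ((8137/4)p-24411/4)
  -2p^2+103p-291 = (-(8/8137)p+388/8137)((8137/4)p-24411/4) + (0)
Last nonzero remainder: (8137/4)p-24411/4. Dividing through by 8137/4 gives the monic gcd p-3.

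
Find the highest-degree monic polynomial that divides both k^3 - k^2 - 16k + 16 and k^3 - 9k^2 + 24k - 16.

k^2 - 5k + 4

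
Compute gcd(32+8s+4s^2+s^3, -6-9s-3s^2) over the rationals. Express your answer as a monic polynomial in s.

Repeated division with remainder:
  s^3+4s^2+8s+32 = (-(1/3)s-1/3)(-3s^2-9s-6) + (3s+30)
  -3s^2-9s-6 = (-s+7)(3s+30) + (-216)
  3s+30 = (-(1/72)s-5/36)(-216) + (0)
The last nonzero remainder is the constant -216, so the polynomials are coprime and gcd = 1.

1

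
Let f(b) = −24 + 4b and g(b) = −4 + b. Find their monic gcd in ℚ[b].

Apply the Euclidean algorithm:
  4b − 24 = (4)(b − 4) + (−8)
  b − 4 = (−(1/8)b + 1/2)(−8) + (0)
The last nonzero remainder is the constant −8, so the polynomials are coprime and gcd = 1.

1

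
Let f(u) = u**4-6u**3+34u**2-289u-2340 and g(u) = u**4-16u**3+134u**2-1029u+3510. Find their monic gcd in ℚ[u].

Apply the Euclidean algorithm:
  u**4-6u**3+34u**2-289u-2340 = (u**4-16u**3+134u**2-1029u+3510) + (10u**3-100u**2+740u-5850)
  u**4-16u**3+134u**2-1029u+3510 = ((1/10)u-3/5)(10u**3-100u**2+740u-5850) + (0)
Last nonzero remainder: 10u**3-100u**2+740u-5850. Dividing through by 10 gives the monic gcd u**3-10u**2+74u-585.

u**3-10u**2+74u-585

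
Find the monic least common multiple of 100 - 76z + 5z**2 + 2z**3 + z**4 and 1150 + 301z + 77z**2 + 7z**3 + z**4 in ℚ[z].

4600 - 3396z + 254z**2 + 21z**3 + 53z**4 + 3z**5 + z**6

By polynomial division,
  z**4 + 2z**3 + 5z**2 - 76z + 100 = (z**4 + 7z**3 + 77z**2 + 301z + 1150) + (-5z**3 - 72z**2 - 377z - 1050)
  z**4 + 7z**3 + 77z**2 + 301z + 1150 = (-(1/5)z + 37/25)(-5z**3 - 72z**2 - 377z - 1050) + ((2704/25)z**2 + (16224/25)z + 2704)
  -5z**3 - 72z**2 - 377z - 1050 = (-(125/2704)z - 525/1352)((2704/25)z**2 + (16224/25)z + 2704) + (0)
Last nonzero remainder: (2704/25)z**2 + (16224/25)z + 2704. Dividing through by 2704/25 gives the monic gcd z**2 + 6z + 25.
Then lcm(f, g) = f·g / gcd(f, g); expanding and making the result monic gives the answer.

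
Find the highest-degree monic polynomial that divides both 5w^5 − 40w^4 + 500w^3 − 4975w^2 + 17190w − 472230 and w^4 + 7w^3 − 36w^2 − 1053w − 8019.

w^3 − 2w^2 − 18w − 891

Repeated division with remainder:
  5w^5 − 40w^4 + 500w^3 − 4975w^2 + 17190w − 472230 = (5w − 75)(w^4 + 7w^3 − 36w^2 − 1053w − 8019) + (1205w^3 − 2410w^2 − 21690w − 1073655)
  w^4 + 7w^3 − 36w^2 − 1053w − 8019 = ((1/1205)w + 9/1205)(1205w^3 − 2410w^2 − 21690w − 1073655) + (0)
Last nonzero remainder: 1205w^3 − 2410w^2 − 21690w − 1073655. Dividing through by 1205 gives the monic gcd w^3 − 2w^2 − 18w − 891.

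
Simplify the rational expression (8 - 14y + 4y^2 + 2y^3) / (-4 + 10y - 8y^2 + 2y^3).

(4 + y)/(-2 + y)

Apply the Euclidean algorithm:
  2y^3 + 4y^2 - 14y + 8 = (2y^3 - 8y^2 + 10y - 4) + (12y^2 - 24y + 12)
  2y^3 - 8y^2 + 10y - 4 = ((1/6)y - 1/3)(12y^2 - 24y + 12) + (0)
Last nonzero remainder: 12y^2 - 24y + 12. Dividing through by 12 gives the monic gcd y^2 - 2y + 1.
Cancel y^2 - 2y + 1 from numerator and denominator to get the reduced form.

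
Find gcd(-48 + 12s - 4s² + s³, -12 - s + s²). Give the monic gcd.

-4 + s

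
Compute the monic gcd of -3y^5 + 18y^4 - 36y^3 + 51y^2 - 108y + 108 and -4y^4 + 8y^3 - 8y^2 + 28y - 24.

Euclidean algorithm in ℚ[y]:
  -3y^5 + 18y^4 - 36y^3 + 51y^2 - 108y + 108 = ((3/4)y - 3)(-4y^4 + 8y^3 - 8y^2 + 28y - 24) + (-6y^3 + 6y^2 - 6y + 36)
  -4y^4 + 8y^3 - 8y^2 + 28y - 24 = ((2/3)y - 2/3)(-6y^3 + 6y^2 - 6y + 36) + (0)
Last nonzero remainder: -6y^3 + 6y^2 - 6y + 36. Dividing through by -6 gives the monic gcd y^3 - y^2 + y - 6.

y^3 - y^2 + y - 6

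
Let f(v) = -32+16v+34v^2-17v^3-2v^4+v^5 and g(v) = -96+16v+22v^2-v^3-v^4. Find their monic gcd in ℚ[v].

Euclidean algorithm in ℚ[v]:
  v^5-2v^4-17v^3+34v^2+16v-32 = (-v+3)(-v^4-v^3+22v^2+16v-96) + (8v^3-16v^2-128v+256)
  -v^4-v^3+22v^2+16v-96 = (-(1/8)v-3/8)(8v^3-16v^2-128v+256) + (0)
Last nonzero remainder: 8v^3-16v^2-128v+256. Dividing through by 8 gives the monic gcd v^3-2v^2-16v+32.

32-16v-2v^2+v^3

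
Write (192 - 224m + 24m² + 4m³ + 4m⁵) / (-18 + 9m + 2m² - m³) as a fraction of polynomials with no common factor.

(32 - 32m + 4m² - 4m³)/(-3 + m)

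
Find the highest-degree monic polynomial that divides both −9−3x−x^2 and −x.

Euclidean algorithm in ℚ[x]:
  −x^2−3x−9 = (x+3)(−x) + (−9)
  −x = ((1/9)x)(−9) + (0)
The last nonzero remainder is the constant −9, so the polynomials are coprime and gcd = 1.

1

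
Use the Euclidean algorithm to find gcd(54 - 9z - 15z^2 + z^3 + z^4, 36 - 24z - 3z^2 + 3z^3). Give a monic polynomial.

-6 + z + z^2

Repeated division with remainder:
  z^4 + z^3 - 15z^2 - 9z + 54 = ((1/3)z + 2/3)(3z^3 - 3z^2 - 24z + 36) + (-5z^2 - 5z + 30)
  3z^3 - 3z^2 - 24z + 36 = (-(3/5)z + 6/5)(-5z^2 - 5z + 30) + (0)
Last nonzero remainder: -5z^2 - 5z + 30. Dividing through by -5 gives the monic gcd z^2 + z - 6.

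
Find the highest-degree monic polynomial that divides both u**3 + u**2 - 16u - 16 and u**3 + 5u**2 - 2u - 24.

u + 4

Apply the Euclidean algorithm:
  u**3 + u**2 - 16u - 16 = (u**3 + 5u**2 - 2u - 24) + (-4u**2 - 14u + 8)
  u**3 + 5u**2 - 2u - 24 = (-(1/4)u - 3/8)(-4u**2 - 14u + 8) + (-(21/4)u - 21)
  -4u**2 - 14u + 8 = ((16/21)u - 8/21)(-(21/4)u - 21) + (0)
Last nonzero remainder: -(21/4)u - 21. Dividing through by -21/4 gives the monic gcd u + 4.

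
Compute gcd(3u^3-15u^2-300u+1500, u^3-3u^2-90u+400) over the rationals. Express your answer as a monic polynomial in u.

u^2+5u-50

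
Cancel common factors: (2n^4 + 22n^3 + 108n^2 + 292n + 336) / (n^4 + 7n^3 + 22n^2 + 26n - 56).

Repeated division with remainder:
  2n^4 + 22n^3 + 108n^2 + 292n + 336 = (2)(n^4 + 7n^3 + 22n^2 + 26n - 56) + (8n^3 + 64n^2 + 240n + 448)
  n^4 + 7n^3 + 22n^2 + 26n - 56 = ((1/8)n - 1/8)(8n^3 + 64n^2 + 240n + 448) + (0)
Last nonzero remainder: 8n^3 + 64n^2 + 240n + 448. Dividing through by 8 gives the monic gcd n^3 + 8n^2 + 30n + 56.
Cancel n^3 + 8n^2 + 30n + 56 from numerator and denominator to get the reduced form.

(2n + 6)/(n - 1)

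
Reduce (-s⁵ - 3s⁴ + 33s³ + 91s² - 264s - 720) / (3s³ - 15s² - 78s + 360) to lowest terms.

(-s³ - 2s² + 15s + 36)/(3s - 18)

Euclidean algorithm in ℚ[s]:
  -s⁵ - 3s⁴ + 33s³ + 91s² - 264s - 720 = (-(1/3)s² - (8/3)s - 11)(3s³ - 15s² - 78s + 360) + (-162s² - 162s + 3240)
  3s³ - 15s² - 78s + 360 = (-(1/54)s + 1/9)(-162s² - 162s + 3240) + (0)
Last nonzero remainder: -162s² - 162s + 3240. Dividing through by -162 gives the monic gcd s² + s - 20.
Cancel s² + s - 20 from numerator and denominator to get the reduced form.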